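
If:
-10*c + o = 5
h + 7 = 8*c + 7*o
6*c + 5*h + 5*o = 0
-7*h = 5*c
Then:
No Solution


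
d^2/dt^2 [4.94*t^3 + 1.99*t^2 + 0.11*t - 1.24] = 29.64*t + 3.98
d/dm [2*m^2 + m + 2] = 4*m + 1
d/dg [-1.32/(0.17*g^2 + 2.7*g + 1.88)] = (0.4488*g + 3.564)/(0.17*g^2 + 2.7*g + 1.88)^2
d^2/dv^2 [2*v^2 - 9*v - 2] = 4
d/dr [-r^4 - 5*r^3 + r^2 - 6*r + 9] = -4*r^3 - 15*r^2 + 2*r - 6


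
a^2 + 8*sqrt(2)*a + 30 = (a + 3*sqrt(2))*(a + 5*sqrt(2))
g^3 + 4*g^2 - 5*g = g*(g - 1)*(g + 5)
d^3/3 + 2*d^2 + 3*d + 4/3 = (d/3 + 1/3)*(d + 1)*(d + 4)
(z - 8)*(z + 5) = z^2 - 3*z - 40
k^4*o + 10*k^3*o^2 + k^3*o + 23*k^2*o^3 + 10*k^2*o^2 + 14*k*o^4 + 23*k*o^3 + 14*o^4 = (k + o)*(k + 2*o)*(k + 7*o)*(k*o + o)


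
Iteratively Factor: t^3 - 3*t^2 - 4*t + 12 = (t - 3)*(t^2 - 4) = (t - 3)*(t - 2)*(t + 2)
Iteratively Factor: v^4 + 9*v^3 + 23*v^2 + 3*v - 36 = (v + 3)*(v^3 + 6*v^2 + 5*v - 12) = (v + 3)*(v + 4)*(v^2 + 2*v - 3) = (v + 3)^2*(v + 4)*(v - 1)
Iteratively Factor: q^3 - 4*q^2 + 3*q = (q - 1)*(q^2 - 3*q) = q*(q - 1)*(q - 3)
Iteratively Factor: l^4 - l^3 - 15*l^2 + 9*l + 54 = (l - 3)*(l^3 + 2*l^2 - 9*l - 18) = (l - 3)^2*(l^2 + 5*l + 6) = (l - 3)^2*(l + 3)*(l + 2)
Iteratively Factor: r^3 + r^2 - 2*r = (r - 1)*(r^2 + 2*r) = (r - 1)*(r + 2)*(r)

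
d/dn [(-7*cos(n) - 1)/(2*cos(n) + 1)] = 5*sin(n)/(2*cos(n) + 1)^2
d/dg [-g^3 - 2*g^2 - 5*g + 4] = -3*g^2 - 4*g - 5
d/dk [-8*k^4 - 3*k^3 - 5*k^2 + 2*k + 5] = -32*k^3 - 9*k^2 - 10*k + 2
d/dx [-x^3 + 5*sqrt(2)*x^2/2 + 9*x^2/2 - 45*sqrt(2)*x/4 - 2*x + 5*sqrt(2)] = -3*x^2 + 5*sqrt(2)*x + 9*x - 45*sqrt(2)/4 - 2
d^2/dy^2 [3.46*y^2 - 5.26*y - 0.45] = 6.92000000000000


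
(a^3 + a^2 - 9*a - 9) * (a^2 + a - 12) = a^5 + 2*a^4 - 20*a^3 - 30*a^2 + 99*a + 108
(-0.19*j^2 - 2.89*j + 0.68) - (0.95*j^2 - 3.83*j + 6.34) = -1.14*j^2 + 0.94*j - 5.66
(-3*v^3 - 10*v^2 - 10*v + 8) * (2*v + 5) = -6*v^4 - 35*v^3 - 70*v^2 - 34*v + 40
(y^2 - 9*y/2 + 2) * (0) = 0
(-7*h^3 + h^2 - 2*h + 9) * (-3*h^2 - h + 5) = 21*h^5 + 4*h^4 - 30*h^3 - 20*h^2 - 19*h + 45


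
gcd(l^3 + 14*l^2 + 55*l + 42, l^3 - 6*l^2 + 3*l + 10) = l + 1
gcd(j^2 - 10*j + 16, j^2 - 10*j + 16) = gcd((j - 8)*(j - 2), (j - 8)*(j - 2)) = j^2 - 10*j + 16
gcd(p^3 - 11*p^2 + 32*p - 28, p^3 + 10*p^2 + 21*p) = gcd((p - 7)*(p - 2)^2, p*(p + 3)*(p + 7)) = 1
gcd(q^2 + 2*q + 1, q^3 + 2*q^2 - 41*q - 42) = q + 1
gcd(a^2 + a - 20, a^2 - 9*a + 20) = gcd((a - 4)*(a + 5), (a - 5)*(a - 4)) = a - 4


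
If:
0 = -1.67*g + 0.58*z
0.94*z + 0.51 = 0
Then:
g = -0.19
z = -0.54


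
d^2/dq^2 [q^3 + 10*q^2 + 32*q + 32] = 6*q + 20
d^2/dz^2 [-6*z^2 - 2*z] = -12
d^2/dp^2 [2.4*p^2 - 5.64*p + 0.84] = 4.80000000000000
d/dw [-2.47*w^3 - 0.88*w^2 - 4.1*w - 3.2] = -7.41*w^2 - 1.76*w - 4.1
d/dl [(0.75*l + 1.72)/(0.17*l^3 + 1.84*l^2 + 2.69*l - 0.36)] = (0.1275*l^3 + 1.38*l^2 + 2.0175*l - (0.75*l + 1.72)*(0.51*l^2 + 3.68*l + 2.69) - 0.27)/(0.17*l^3 + 1.84*l^2 + 2.69*l - 0.36)^2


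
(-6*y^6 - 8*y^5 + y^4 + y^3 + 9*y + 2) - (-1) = -6*y^6 - 8*y^5 + y^4 + y^3 + 9*y + 3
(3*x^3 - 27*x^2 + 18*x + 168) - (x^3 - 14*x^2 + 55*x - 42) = 2*x^3 - 13*x^2 - 37*x + 210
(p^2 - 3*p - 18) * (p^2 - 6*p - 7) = p^4 - 9*p^3 - 7*p^2 + 129*p + 126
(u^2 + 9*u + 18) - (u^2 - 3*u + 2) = 12*u + 16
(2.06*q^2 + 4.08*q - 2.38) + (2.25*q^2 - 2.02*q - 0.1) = 4.31*q^2 + 2.06*q - 2.48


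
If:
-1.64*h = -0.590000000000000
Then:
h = 0.36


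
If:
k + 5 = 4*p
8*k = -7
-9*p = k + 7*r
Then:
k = -7/8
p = 33/32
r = -269/224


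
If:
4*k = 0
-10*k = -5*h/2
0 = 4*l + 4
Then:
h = 0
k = 0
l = -1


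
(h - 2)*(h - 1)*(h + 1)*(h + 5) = h^4 + 3*h^3 - 11*h^2 - 3*h + 10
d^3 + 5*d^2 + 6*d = d*(d + 2)*(d + 3)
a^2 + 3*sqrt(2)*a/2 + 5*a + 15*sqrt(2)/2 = (a + 5)*(a + 3*sqrt(2)/2)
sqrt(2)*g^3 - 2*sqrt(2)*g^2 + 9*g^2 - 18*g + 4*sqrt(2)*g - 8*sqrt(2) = (g - 2)*(g + 4*sqrt(2))*(sqrt(2)*g + 1)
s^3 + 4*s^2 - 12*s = s*(s - 2)*(s + 6)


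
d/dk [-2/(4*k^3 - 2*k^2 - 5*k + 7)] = 2*(12*k^2 - 4*k - 5)/(4*k^3 - 2*k^2 - 5*k + 7)^2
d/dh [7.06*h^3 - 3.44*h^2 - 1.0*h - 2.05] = 21.18*h^2 - 6.88*h - 1.0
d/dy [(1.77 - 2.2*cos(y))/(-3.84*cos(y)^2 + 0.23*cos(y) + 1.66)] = (8.448*cos(y)^2 - 13.5936*cos(y) + 4.0591)*sin(y)/(14.7456*cos(y)^4 - 1.7664*cos(y)^3 - 12.6959*cos(y)^2 + 0.7636*cos(y) + 2.7556)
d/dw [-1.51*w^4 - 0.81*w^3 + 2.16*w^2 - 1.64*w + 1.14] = -6.04*w^3 - 2.43*w^2 + 4.32*w - 1.64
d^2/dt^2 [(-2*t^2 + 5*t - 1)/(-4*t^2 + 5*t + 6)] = 2*(-40*t^3 + 192*t^2 - 420*t + 271)/(64*t^6 - 240*t^5 + 12*t^4 + 595*t^3 - 18*t^2 - 540*t - 216)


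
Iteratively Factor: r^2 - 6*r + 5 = (r - 5)*(r - 1)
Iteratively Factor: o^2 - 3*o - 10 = (o - 5)*(o + 2)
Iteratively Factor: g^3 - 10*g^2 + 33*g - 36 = (g - 4)*(g^2 - 6*g + 9) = (g - 4)*(g - 3)*(g - 3)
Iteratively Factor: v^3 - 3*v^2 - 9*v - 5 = (v - 5)*(v^2 + 2*v + 1) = (v - 5)*(v + 1)*(v + 1)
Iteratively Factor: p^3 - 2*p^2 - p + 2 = (p + 1)*(p^2 - 3*p + 2) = (p - 2)*(p + 1)*(p - 1)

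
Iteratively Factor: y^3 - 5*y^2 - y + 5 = (y + 1)*(y^2 - 6*y + 5) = (y - 1)*(y + 1)*(y - 5)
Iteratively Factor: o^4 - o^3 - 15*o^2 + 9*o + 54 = (o + 3)*(o^3 - 4*o^2 - 3*o + 18) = (o + 2)*(o + 3)*(o^2 - 6*o + 9) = (o - 3)*(o + 2)*(o + 3)*(o - 3)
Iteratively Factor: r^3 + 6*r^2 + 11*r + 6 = (r + 3)*(r^2 + 3*r + 2) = (r + 2)*(r + 3)*(r + 1)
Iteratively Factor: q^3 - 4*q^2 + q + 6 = (q - 2)*(q^2 - 2*q - 3) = (q - 2)*(q + 1)*(q - 3)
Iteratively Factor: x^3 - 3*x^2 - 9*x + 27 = (x - 3)*(x^2 - 9) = (x - 3)*(x + 3)*(x - 3)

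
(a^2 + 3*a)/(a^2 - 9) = a/(a - 3)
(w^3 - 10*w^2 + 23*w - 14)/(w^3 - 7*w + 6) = (w - 7)/(w + 3)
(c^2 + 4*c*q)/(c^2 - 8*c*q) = (c + 4*q)/(c - 8*q)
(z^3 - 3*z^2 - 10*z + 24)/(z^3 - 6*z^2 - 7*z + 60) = (z - 2)/(z - 5)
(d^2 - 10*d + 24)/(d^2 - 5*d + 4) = (d - 6)/(d - 1)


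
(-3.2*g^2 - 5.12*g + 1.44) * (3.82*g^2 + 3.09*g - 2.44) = -12.224*g^4 - 29.4464*g^3 - 2.512*g^2 + 16.9424*g - 3.5136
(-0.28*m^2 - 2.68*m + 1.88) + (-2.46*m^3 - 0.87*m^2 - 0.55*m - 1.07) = -2.46*m^3 - 1.15*m^2 - 3.23*m + 0.81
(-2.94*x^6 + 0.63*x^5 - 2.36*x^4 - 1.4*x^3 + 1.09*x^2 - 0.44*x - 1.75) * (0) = 0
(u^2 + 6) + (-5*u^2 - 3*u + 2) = -4*u^2 - 3*u + 8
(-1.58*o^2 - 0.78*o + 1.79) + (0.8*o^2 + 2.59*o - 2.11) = -0.78*o^2 + 1.81*o - 0.32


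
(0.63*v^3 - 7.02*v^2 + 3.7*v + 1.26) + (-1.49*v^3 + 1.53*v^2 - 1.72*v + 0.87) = -0.86*v^3 - 5.49*v^2 + 1.98*v + 2.13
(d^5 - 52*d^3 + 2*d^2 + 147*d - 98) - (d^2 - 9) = d^5 - 52*d^3 + d^2 + 147*d - 89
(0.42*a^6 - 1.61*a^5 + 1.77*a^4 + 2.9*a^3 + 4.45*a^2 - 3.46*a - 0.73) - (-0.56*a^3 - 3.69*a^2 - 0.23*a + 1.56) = 0.42*a^6 - 1.61*a^5 + 1.77*a^4 + 3.46*a^3 + 8.14*a^2 - 3.23*a - 2.29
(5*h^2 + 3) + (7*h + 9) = 5*h^2 + 7*h + 12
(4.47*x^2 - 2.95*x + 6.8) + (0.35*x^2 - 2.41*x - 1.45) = 4.82*x^2 - 5.36*x + 5.35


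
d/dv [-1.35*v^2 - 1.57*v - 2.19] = -2.7*v - 1.57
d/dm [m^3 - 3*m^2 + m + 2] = 3*m^2 - 6*m + 1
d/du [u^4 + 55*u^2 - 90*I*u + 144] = 4*u^3 + 110*u - 90*I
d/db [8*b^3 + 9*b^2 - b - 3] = 24*b^2 + 18*b - 1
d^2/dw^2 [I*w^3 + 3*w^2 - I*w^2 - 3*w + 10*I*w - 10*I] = 6*I*w + 6 - 2*I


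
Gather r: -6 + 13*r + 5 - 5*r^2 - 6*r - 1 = -5*r^2 + 7*r - 2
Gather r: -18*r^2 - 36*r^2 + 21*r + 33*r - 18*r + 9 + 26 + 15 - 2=-54*r^2 + 36*r + 48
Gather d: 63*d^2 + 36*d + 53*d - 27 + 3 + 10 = 63*d^2 + 89*d - 14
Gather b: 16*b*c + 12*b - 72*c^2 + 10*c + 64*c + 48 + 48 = b*(16*c + 12) - 72*c^2 + 74*c + 96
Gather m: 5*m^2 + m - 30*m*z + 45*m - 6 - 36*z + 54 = 5*m^2 + m*(46 - 30*z) - 36*z + 48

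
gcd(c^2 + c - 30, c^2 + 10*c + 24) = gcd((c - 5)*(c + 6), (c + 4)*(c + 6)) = c + 6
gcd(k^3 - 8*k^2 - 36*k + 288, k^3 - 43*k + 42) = k - 6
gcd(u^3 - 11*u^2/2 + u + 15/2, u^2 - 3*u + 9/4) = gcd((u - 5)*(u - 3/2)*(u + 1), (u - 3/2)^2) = u - 3/2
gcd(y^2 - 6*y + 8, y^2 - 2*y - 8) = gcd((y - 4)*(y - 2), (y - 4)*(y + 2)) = y - 4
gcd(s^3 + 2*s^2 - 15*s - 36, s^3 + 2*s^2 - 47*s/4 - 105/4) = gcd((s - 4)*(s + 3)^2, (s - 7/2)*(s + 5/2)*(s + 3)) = s + 3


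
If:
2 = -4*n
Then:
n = -1/2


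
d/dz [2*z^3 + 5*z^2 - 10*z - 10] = 6*z^2 + 10*z - 10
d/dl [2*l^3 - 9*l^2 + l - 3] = 6*l^2 - 18*l + 1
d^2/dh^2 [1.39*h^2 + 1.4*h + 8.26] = 2.78000000000000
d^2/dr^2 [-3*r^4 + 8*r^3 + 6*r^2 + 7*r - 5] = -36*r^2 + 48*r + 12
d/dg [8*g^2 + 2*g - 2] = 16*g + 2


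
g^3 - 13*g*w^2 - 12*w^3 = (g - 4*w)*(g + w)*(g + 3*w)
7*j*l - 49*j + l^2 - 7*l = (7*j + l)*(l - 7)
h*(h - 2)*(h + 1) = h^3 - h^2 - 2*h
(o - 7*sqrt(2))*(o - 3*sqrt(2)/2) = o^2 - 17*sqrt(2)*o/2 + 21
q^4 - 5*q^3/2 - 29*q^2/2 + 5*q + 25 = (q - 5)*(q + 5/2)*(q - sqrt(2))*(q + sqrt(2))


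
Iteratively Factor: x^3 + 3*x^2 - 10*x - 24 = (x + 4)*(x^2 - x - 6) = (x + 2)*(x + 4)*(x - 3)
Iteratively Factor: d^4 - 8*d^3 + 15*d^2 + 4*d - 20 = (d - 2)*(d^3 - 6*d^2 + 3*d + 10) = (d - 2)^2*(d^2 - 4*d - 5) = (d - 5)*(d - 2)^2*(d + 1)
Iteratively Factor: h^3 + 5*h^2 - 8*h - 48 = (h + 4)*(h^2 + h - 12) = (h - 3)*(h + 4)*(h + 4)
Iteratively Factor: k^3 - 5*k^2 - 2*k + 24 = (k + 2)*(k^2 - 7*k + 12) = (k - 3)*(k + 2)*(k - 4)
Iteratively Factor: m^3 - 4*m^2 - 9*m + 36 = (m - 4)*(m^2 - 9) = (m - 4)*(m + 3)*(m - 3)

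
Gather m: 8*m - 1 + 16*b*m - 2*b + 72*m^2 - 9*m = -2*b + 72*m^2 + m*(16*b - 1) - 1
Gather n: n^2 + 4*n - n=n^2 + 3*n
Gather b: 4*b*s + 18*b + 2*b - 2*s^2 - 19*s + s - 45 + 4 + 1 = b*(4*s + 20) - 2*s^2 - 18*s - 40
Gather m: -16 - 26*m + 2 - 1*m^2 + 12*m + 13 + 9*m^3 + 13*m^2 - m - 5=9*m^3 + 12*m^2 - 15*m - 6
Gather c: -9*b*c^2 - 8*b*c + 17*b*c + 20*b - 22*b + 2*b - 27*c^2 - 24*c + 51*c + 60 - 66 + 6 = c^2*(-9*b - 27) + c*(9*b + 27)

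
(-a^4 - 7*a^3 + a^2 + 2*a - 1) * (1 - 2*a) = 2*a^5 + 13*a^4 - 9*a^3 - 3*a^2 + 4*a - 1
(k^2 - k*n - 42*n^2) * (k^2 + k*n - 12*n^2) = k^4 - 55*k^2*n^2 - 30*k*n^3 + 504*n^4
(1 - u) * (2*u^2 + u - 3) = -2*u^3 + u^2 + 4*u - 3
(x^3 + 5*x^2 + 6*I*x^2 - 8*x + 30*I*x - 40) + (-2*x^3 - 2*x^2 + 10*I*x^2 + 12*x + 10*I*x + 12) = -x^3 + 3*x^2 + 16*I*x^2 + 4*x + 40*I*x - 28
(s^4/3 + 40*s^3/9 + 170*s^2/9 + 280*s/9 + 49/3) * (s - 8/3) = s^5/3 + 32*s^4/9 + 190*s^3/27 - 520*s^2/27 - 1799*s/27 - 392/9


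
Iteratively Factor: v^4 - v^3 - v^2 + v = (v)*(v^3 - v^2 - v + 1) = v*(v - 1)*(v^2 - 1) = v*(v - 1)^2*(v + 1)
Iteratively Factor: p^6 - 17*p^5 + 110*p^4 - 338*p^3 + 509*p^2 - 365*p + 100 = (p - 1)*(p^5 - 16*p^4 + 94*p^3 - 244*p^2 + 265*p - 100) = (p - 5)*(p - 1)*(p^4 - 11*p^3 + 39*p^2 - 49*p + 20) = (p - 5)*(p - 1)^2*(p^3 - 10*p^2 + 29*p - 20) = (p - 5)*(p - 4)*(p - 1)^2*(p^2 - 6*p + 5) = (p - 5)^2*(p - 4)*(p - 1)^2*(p - 1)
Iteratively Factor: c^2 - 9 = (c - 3)*(c + 3)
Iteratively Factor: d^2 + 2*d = (d)*(d + 2)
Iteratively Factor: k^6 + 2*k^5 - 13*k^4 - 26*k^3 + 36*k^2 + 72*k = (k + 3)*(k^5 - k^4 - 10*k^3 + 4*k^2 + 24*k) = (k - 3)*(k + 3)*(k^4 + 2*k^3 - 4*k^2 - 8*k) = (k - 3)*(k - 2)*(k + 3)*(k^3 + 4*k^2 + 4*k) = (k - 3)*(k - 2)*(k + 2)*(k + 3)*(k^2 + 2*k) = k*(k - 3)*(k - 2)*(k + 2)*(k + 3)*(k + 2)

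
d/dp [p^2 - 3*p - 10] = 2*p - 3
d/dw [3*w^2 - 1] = 6*w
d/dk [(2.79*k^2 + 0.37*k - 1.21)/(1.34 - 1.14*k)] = (-3.1806*k^2 + 7.4772*k - 0.8836)/(1.2996*k^2 - 3.0552*k + 1.7956)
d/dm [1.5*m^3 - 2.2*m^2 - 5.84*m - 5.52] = 4.5*m^2 - 4.4*m - 5.84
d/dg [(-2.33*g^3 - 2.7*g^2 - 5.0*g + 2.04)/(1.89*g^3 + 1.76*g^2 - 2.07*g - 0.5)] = (1.0022*g^4 + 28.5462*g^3 + 6.3172*g^2 - 4.4808*g + 6.7228)/(3.5721*g^6 + 6.6528*g^5 - 4.727*g^4 - 9.1764*g^3 + 2.5249*g^2 + 2.07*g + 0.25)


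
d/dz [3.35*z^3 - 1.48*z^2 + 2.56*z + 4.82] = 10.05*z^2 - 2.96*z + 2.56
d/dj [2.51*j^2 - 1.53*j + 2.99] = 5.02*j - 1.53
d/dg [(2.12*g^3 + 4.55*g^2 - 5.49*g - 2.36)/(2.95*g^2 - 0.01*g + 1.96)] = (6.254*g^4 - 0.0424000000000007*g^3 + 28.6156*g^2 + 31.76*g - 10.784)/(8.7025*g^4 - 0.059*g^3 + 11.5641*g^2 - 0.0392*g + 3.8416)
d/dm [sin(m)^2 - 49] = sin(2*m)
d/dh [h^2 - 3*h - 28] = 2*h - 3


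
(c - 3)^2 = c^2 - 6*c + 9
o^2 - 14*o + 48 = (o - 8)*(o - 6)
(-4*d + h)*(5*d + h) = -20*d^2 + d*h + h^2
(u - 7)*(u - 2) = u^2 - 9*u + 14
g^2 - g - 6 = (g - 3)*(g + 2)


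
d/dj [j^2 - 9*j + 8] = 2*j - 9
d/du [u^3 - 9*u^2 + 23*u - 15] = 3*u^2 - 18*u + 23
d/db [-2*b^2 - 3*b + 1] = -4*b - 3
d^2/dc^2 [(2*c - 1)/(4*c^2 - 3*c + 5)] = 2*(2*(5 - 12*c)*(4*c^2 - 3*c + 5) + (2*c - 1)*(8*c - 3)^2)/(4*c^2 - 3*c + 5)^3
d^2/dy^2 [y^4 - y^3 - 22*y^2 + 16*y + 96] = 12*y^2 - 6*y - 44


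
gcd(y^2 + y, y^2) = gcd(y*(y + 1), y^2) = y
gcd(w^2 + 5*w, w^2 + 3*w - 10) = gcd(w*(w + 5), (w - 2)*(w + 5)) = w + 5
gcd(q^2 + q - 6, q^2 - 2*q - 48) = 1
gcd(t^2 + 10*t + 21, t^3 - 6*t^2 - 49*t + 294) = t + 7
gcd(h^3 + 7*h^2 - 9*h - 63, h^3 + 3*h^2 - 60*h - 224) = h + 7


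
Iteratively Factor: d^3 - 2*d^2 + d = (d - 1)*(d^2 - d) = (d - 1)^2*(d)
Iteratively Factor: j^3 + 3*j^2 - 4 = (j + 2)*(j^2 + j - 2) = (j + 2)^2*(j - 1)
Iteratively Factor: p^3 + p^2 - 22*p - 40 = (p + 2)*(p^2 - p - 20) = (p + 2)*(p + 4)*(p - 5)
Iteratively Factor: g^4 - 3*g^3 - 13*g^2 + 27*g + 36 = (g - 4)*(g^3 + g^2 - 9*g - 9) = (g - 4)*(g - 3)*(g^2 + 4*g + 3) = (g - 4)*(g - 3)*(g + 3)*(g + 1)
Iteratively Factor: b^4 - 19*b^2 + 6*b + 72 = (b + 2)*(b^3 - 2*b^2 - 15*b + 36) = (b + 2)*(b + 4)*(b^2 - 6*b + 9) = (b - 3)*(b + 2)*(b + 4)*(b - 3)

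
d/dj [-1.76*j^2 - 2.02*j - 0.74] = -3.52*j - 2.02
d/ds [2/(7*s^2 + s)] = 2*(-14*s - 1)/(s^2*(7*s + 1)^2)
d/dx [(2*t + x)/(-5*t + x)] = -7*t/(5*t - x)^2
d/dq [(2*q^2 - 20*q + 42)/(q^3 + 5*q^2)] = 2*(-q^3 + 20*q^2 - 13*q - 210)/(q^3*(q^2 + 10*q + 25))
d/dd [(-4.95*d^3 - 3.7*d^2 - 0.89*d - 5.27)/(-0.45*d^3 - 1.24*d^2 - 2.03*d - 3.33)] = (4.473*d^4 + 19.296*d^3 + 48.7434*d^2 + 11.5724*d - 7.7344)/(0.2025*d^6 + 1.116*d^5 + 3.3646*d^4 + 8.0314*d^3 + 12.3793*d^2 + 13.5198*d + 11.0889)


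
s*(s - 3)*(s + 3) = s^3 - 9*s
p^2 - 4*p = p*(p - 4)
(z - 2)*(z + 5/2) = z^2 + z/2 - 5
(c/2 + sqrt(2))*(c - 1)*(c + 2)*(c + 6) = c^4/2 + sqrt(2)*c^3 + 7*c^3/2 + 2*c^2 + 7*sqrt(2)*c^2 - 6*c + 4*sqrt(2)*c - 12*sqrt(2)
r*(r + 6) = r^2 + 6*r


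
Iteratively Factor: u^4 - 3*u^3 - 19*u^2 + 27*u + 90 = (u - 3)*(u^3 - 19*u - 30) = (u - 5)*(u - 3)*(u^2 + 5*u + 6) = (u - 5)*(u - 3)*(u + 3)*(u + 2)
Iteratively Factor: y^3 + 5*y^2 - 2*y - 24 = (y + 3)*(y^2 + 2*y - 8) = (y - 2)*(y + 3)*(y + 4)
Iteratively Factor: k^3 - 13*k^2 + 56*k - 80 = (k - 5)*(k^2 - 8*k + 16) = (k - 5)*(k - 4)*(k - 4)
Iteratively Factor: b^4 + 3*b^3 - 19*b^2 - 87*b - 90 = (b + 3)*(b^3 - 19*b - 30) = (b + 3)^2*(b^2 - 3*b - 10) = (b - 5)*(b + 3)^2*(b + 2)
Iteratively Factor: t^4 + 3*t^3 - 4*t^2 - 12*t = (t + 2)*(t^3 + t^2 - 6*t) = (t - 2)*(t + 2)*(t^2 + 3*t) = t*(t - 2)*(t + 2)*(t + 3)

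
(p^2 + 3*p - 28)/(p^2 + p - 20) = (p + 7)/(p + 5)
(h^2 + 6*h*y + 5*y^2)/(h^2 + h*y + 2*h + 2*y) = (h + 5*y)/(h + 2)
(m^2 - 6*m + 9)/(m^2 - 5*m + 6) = (m - 3)/(m - 2)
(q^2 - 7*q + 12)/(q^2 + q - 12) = (q - 4)/(q + 4)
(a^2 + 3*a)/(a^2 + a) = (a + 3)/(a + 1)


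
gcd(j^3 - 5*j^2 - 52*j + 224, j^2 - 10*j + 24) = j - 4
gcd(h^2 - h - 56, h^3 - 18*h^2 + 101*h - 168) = h - 8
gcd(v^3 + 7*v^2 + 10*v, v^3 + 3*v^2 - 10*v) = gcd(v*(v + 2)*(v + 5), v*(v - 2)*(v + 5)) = v^2 + 5*v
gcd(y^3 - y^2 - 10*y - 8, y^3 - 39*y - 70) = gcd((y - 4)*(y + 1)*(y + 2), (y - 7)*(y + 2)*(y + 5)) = y + 2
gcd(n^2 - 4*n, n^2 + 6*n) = n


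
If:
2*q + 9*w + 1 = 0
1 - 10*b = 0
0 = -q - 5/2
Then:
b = 1/10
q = -5/2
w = 4/9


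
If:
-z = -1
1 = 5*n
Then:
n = 1/5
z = 1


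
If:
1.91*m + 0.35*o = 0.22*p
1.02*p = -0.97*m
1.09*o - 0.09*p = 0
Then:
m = 0.00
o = 0.00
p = 0.00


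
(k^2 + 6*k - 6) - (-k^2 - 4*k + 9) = 2*k^2 + 10*k - 15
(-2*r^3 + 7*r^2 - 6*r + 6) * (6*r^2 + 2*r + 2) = -12*r^5 + 38*r^4 - 26*r^3 + 38*r^2 + 12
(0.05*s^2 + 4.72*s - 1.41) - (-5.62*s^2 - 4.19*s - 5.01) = 5.67*s^2 + 8.91*s + 3.6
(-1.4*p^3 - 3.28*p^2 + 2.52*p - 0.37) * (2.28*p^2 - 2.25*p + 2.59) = -3.192*p^5 - 4.3284*p^4 + 9.4996*p^3 - 15.0088*p^2 + 7.3593*p - 0.9583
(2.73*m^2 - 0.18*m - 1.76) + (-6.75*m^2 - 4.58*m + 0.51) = -4.02*m^2 - 4.76*m - 1.25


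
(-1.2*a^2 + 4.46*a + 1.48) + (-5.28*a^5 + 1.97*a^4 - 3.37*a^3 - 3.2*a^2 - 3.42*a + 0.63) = -5.28*a^5 + 1.97*a^4 - 3.37*a^3 - 4.4*a^2 + 1.04*a + 2.11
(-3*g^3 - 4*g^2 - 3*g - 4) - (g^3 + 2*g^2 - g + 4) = -4*g^3 - 6*g^2 - 2*g - 8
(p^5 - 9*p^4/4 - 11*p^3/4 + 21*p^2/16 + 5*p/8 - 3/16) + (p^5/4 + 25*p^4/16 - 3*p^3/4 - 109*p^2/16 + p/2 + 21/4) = 5*p^5/4 - 11*p^4/16 - 7*p^3/2 - 11*p^2/2 + 9*p/8 + 81/16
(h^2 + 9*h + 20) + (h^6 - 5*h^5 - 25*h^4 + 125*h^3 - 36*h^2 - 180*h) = h^6 - 5*h^5 - 25*h^4 + 125*h^3 - 35*h^2 - 171*h + 20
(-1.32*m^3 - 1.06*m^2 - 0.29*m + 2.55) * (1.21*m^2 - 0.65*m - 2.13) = -1.5972*m^5 - 0.4246*m^4 + 3.1497*m^3 + 5.5318*m^2 - 1.0398*m - 5.4315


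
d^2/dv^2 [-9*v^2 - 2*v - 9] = -18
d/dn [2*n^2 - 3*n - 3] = 4*n - 3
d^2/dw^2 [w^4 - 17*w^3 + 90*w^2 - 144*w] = 12*w^2 - 102*w + 180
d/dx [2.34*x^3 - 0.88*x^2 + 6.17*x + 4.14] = 7.02*x^2 - 1.76*x + 6.17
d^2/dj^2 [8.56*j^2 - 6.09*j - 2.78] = 17.1200000000000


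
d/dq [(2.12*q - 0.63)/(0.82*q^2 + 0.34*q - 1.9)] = (-1.7384*q^2 + 1.0332*q - 3.8138)/(0.6724*q^4 + 0.5576*q^3 - 3.0004*q^2 - 1.292*q + 3.61)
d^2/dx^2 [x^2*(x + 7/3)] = 6*x + 14/3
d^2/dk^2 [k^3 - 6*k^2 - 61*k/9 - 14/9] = 6*k - 12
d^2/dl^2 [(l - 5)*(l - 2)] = 2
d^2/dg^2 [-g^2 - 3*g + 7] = -2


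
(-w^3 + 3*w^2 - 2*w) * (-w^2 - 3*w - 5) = w^5 - 2*w^3 - 9*w^2 + 10*w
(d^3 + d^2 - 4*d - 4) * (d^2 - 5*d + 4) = d^5 - 4*d^4 - 5*d^3 + 20*d^2 + 4*d - 16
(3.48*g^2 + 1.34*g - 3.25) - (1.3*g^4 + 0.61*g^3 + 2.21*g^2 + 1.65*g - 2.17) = -1.3*g^4 - 0.61*g^3 + 1.27*g^2 - 0.31*g - 1.08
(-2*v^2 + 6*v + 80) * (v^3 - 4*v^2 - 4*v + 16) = -2*v^5 + 14*v^4 + 64*v^3 - 376*v^2 - 224*v + 1280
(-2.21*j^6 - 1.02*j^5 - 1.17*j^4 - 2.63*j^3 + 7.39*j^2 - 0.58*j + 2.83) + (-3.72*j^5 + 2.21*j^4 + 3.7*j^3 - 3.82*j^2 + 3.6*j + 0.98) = -2.21*j^6 - 4.74*j^5 + 1.04*j^4 + 1.07*j^3 + 3.57*j^2 + 3.02*j + 3.81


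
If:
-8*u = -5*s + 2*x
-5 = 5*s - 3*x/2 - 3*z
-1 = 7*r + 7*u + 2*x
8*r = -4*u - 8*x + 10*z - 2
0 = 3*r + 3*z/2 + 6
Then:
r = -1279/204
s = 756/85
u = 19/12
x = 811/51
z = 871/102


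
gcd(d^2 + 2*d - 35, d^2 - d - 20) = d - 5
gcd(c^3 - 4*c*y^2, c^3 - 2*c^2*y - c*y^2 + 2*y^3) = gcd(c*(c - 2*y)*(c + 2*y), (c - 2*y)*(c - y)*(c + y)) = -c + 2*y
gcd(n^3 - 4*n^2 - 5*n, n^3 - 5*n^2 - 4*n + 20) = n - 5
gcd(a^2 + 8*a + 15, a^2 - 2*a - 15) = a + 3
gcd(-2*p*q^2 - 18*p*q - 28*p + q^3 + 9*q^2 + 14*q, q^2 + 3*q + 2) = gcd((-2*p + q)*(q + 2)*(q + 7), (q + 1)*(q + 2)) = q + 2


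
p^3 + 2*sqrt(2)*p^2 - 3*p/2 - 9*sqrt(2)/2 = (p - sqrt(2))*(p + 3*sqrt(2)/2)^2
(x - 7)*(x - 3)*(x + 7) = x^3 - 3*x^2 - 49*x + 147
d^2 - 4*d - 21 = (d - 7)*(d + 3)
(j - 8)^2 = j^2 - 16*j + 64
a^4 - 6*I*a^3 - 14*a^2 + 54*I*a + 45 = (a - 3)*(a + 3)*(a - 5*I)*(a - I)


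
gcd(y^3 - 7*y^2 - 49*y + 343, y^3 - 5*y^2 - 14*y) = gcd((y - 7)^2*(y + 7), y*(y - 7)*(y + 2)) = y - 7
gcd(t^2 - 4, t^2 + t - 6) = t - 2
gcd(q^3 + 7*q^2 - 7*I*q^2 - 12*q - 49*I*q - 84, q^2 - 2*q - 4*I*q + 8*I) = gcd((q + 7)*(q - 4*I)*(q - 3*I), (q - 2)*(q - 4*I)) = q - 4*I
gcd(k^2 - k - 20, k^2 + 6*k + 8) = k + 4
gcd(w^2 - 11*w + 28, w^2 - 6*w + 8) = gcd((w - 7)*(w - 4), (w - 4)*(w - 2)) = w - 4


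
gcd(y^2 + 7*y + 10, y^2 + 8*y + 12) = y + 2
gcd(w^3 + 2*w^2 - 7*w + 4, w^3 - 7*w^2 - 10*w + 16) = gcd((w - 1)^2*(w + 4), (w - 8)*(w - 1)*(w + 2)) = w - 1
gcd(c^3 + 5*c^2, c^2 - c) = c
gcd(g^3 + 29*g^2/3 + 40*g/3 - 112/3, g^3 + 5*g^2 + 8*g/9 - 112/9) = g^2 + 8*g/3 - 16/3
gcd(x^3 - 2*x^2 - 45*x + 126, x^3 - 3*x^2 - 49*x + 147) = x^2 + 4*x - 21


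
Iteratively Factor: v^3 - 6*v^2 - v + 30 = (v - 5)*(v^2 - v - 6) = (v - 5)*(v + 2)*(v - 3)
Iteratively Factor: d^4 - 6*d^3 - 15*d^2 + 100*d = (d - 5)*(d^3 - d^2 - 20*d) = d*(d - 5)*(d^2 - d - 20) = d*(d - 5)^2*(d + 4)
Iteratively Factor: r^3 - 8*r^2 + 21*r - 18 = (r - 2)*(r^2 - 6*r + 9) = (r - 3)*(r - 2)*(r - 3)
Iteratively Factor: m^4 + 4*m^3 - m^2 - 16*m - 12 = (m + 1)*(m^3 + 3*m^2 - 4*m - 12) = (m - 2)*(m + 1)*(m^2 + 5*m + 6) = (m - 2)*(m + 1)*(m + 3)*(m + 2)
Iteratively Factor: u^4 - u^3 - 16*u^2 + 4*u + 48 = (u + 3)*(u^3 - 4*u^2 - 4*u + 16) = (u - 4)*(u + 3)*(u^2 - 4) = (u - 4)*(u + 2)*(u + 3)*(u - 2)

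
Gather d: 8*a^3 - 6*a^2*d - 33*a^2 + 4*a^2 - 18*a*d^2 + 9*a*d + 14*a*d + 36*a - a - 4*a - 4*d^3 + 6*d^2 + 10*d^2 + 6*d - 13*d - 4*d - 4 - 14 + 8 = 8*a^3 - 29*a^2 + 31*a - 4*d^3 + d^2*(16 - 18*a) + d*(-6*a^2 + 23*a - 11) - 10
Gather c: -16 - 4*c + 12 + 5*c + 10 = c + 6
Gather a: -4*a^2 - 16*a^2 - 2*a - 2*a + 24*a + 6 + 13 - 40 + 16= -20*a^2 + 20*a - 5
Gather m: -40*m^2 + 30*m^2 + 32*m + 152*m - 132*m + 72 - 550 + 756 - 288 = -10*m^2 + 52*m - 10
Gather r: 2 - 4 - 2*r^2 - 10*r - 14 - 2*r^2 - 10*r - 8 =-4*r^2 - 20*r - 24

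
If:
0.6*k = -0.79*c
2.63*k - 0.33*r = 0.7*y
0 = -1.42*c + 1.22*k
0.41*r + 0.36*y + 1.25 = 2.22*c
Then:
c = 0.00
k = 0.00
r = -5.20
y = 2.45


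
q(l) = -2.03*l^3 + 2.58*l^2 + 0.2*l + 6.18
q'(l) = -6.09*l^2 + 5.16*l + 0.2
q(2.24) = -3.24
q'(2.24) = -18.80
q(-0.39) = 6.61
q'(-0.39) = -2.74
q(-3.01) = 84.31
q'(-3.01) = -70.51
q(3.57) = -52.59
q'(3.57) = -59.00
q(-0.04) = 6.18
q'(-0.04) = -0.02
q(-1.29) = 14.57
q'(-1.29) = -16.59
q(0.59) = 6.78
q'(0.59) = 1.12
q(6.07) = -351.55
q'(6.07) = -192.86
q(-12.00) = 3883.14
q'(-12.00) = -938.68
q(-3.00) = 83.61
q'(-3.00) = -70.09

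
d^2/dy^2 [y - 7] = 0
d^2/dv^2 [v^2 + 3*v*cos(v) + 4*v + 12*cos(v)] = -3*v*cos(v) - 6*sin(v) - 12*cos(v) + 2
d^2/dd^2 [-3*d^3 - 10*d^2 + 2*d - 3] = -18*d - 20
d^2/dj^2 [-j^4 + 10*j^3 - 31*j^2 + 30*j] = -12*j^2 + 60*j - 62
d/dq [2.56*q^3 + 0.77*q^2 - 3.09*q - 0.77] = 7.68*q^2 + 1.54*q - 3.09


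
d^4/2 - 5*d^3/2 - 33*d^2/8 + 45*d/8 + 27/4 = (d/2 + 1/2)*(d - 6)*(d - 3/2)*(d + 3/2)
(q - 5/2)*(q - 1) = q^2 - 7*q/2 + 5/2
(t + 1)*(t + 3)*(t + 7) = t^3 + 11*t^2 + 31*t + 21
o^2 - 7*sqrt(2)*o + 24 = (o - 4*sqrt(2))*(o - 3*sqrt(2))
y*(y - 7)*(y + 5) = y^3 - 2*y^2 - 35*y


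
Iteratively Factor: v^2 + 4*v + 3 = (v + 1)*(v + 3)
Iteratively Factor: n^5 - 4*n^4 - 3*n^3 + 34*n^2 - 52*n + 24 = (n - 2)*(n^4 - 2*n^3 - 7*n^2 + 20*n - 12) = (n - 2)*(n - 1)*(n^3 - n^2 - 8*n + 12) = (n - 2)*(n - 1)*(n + 3)*(n^2 - 4*n + 4) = (n - 2)^2*(n - 1)*(n + 3)*(n - 2)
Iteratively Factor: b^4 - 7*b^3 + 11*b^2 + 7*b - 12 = (b + 1)*(b^3 - 8*b^2 + 19*b - 12) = (b - 4)*(b + 1)*(b^2 - 4*b + 3) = (b - 4)*(b - 3)*(b + 1)*(b - 1)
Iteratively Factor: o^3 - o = (o + 1)*(o^2 - o) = (o - 1)*(o + 1)*(o)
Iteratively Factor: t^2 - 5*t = (t - 5)*(t)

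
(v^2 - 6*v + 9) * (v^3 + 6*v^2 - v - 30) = v^5 - 28*v^3 + 30*v^2 + 171*v - 270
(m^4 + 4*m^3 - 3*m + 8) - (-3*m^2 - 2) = m^4 + 4*m^3 + 3*m^2 - 3*m + 10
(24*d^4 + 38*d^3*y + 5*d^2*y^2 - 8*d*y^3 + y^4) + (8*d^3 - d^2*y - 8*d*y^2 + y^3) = 24*d^4 + 38*d^3*y + 8*d^3 + 5*d^2*y^2 - d^2*y - 8*d*y^3 - 8*d*y^2 + y^4 + y^3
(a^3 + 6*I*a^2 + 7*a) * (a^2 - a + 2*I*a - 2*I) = a^5 - a^4 + 8*I*a^4 - 5*a^3 - 8*I*a^3 + 5*a^2 + 14*I*a^2 - 14*I*a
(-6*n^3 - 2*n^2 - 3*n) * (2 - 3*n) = 18*n^4 - 6*n^3 + 5*n^2 - 6*n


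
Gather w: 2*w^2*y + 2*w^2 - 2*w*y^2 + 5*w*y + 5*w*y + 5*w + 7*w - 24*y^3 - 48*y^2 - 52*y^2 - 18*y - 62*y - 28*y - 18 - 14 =w^2*(2*y + 2) + w*(-2*y^2 + 10*y + 12) - 24*y^3 - 100*y^2 - 108*y - 32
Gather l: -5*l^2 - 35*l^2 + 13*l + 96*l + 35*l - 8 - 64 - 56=-40*l^2 + 144*l - 128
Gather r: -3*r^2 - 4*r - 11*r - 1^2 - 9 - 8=-3*r^2 - 15*r - 18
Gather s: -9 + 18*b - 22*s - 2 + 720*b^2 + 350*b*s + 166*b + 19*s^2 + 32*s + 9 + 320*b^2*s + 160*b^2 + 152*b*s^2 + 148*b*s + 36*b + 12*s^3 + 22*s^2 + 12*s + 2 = 880*b^2 + 220*b + 12*s^3 + s^2*(152*b + 41) + s*(320*b^2 + 498*b + 22)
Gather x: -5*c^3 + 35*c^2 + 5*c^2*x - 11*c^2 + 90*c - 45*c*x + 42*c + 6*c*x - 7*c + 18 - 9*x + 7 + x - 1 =-5*c^3 + 24*c^2 + 125*c + x*(5*c^2 - 39*c - 8) + 24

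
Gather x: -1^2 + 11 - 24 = -14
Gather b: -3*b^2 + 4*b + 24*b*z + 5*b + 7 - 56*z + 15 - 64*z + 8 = -3*b^2 + b*(24*z + 9) - 120*z + 30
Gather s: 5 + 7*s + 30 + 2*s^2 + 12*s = 2*s^2 + 19*s + 35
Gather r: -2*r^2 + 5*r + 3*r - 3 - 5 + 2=-2*r^2 + 8*r - 6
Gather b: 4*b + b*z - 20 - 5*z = b*(z + 4) - 5*z - 20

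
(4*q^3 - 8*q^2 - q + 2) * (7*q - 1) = 28*q^4 - 60*q^3 + q^2 + 15*q - 2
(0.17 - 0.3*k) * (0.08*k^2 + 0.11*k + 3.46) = -0.024*k^3 - 0.0194*k^2 - 1.0193*k + 0.5882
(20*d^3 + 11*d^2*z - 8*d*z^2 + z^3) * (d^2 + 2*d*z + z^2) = 20*d^5 + 51*d^4*z + 34*d^3*z^2 - 4*d^2*z^3 - 6*d*z^4 + z^5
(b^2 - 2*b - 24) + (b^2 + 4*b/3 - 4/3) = 2*b^2 - 2*b/3 - 76/3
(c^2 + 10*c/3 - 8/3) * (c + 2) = c^3 + 16*c^2/3 + 4*c - 16/3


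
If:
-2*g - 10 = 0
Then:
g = -5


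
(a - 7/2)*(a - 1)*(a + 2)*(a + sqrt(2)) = a^4 - 5*a^3/2 + sqrt(2)*a^3 - 11*a^2/2 - 5*sqrt(2)*a^2/2 - 11*sqrt(2)*a/2 + 7*a + 7*sqrt(2)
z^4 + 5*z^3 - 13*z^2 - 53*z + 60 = (z - 3)*(z - 1)*(z + 4)*(z + 5)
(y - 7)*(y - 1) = y^2 - 8*y + 7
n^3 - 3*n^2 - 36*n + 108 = (n - 6)*(n - 3)*(n + 6)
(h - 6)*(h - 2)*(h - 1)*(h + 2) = h^4 - 7*h^3 + 2*h^2 + 28*h - 24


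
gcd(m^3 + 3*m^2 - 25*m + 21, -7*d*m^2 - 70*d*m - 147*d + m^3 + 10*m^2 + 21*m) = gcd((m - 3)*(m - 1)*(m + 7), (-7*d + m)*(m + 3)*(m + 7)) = m + 7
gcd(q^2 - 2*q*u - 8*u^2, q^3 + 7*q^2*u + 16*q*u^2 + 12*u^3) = q + 2*u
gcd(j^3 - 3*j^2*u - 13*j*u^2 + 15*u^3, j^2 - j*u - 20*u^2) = -j + 5*u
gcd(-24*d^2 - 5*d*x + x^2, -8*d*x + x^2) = -8*d + x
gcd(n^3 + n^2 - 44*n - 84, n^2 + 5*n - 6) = n + 6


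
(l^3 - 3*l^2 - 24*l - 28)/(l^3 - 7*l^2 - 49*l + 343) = (l^2 + 4*l + 4)/(l^2 - 49)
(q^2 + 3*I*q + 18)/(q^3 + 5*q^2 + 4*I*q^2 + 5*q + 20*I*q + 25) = (q^2 + 3*I*q + 18)/(q^3 + q^2*(5 + 4*I) + q*(5 + 20*I) + 25)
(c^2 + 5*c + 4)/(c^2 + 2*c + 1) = (c + 4)/(c + 1)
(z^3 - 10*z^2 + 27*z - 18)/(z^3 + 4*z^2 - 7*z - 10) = (z^3 - 10*z^2 + 27*z - 18)/(z^3 + 4*z^2 - 7*z - 10)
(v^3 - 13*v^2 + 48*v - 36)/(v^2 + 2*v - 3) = (v^2 - 12*v + 36)/(v + 3)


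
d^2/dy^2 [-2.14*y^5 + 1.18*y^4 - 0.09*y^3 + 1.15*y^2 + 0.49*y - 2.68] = -42.8*y^3 + 14.16*y^2 - 0.54*y + 2.3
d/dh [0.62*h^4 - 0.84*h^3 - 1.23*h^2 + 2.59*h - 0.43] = 2.48*h^3 - 2.52*h^2 - 2.46*h + 2.59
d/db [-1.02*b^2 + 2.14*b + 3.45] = 2.14 - 2.04*b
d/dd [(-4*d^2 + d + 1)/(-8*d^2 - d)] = (12*d^2 + 16*d + 1)/(d^2*(64*d^2 + 16*d + 1))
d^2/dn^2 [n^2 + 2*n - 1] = 2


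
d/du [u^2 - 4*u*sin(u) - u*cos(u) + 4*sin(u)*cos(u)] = u*sin(u) - 4*u*cos(u) + 2*u - 4*sin(u) - cos(u) + 4*cos(2*u)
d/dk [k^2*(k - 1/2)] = k*(3*k - 1)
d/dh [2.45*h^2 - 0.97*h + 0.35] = 4.9*h - 0.97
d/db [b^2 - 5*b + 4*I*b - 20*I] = 2*b - 5 + 4*I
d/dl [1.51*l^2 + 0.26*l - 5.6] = 3.02*l + 0.26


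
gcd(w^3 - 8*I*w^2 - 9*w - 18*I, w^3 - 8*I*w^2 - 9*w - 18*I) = w^3 - 8*I*w^2 - 9*w - 18*I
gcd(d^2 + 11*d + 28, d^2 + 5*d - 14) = d + 7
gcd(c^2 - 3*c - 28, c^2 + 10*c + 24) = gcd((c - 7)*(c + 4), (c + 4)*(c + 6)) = c + 4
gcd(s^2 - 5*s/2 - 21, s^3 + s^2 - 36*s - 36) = s - 6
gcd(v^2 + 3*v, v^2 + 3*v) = v^2 + 3*v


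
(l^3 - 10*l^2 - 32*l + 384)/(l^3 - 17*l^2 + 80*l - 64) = (l + 6)/(l - 1)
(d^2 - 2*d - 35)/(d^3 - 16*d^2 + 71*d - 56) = (d + 5)/(d^2 - 9*d + 8)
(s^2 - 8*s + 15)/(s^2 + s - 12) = (s - 5)/(s + 4)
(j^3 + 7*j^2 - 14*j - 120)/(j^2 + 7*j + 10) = (j^2 + 2*j - 24)/(j + 2)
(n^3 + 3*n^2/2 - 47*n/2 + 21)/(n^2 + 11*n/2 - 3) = (2*n^2 - 9*n + 7)/(2*n - 1)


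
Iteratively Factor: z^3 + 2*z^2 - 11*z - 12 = (z - 3)*(z^2 + 5*z + 4) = (z - 3)*(z + 1)*(z + 4)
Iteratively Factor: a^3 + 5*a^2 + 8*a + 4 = (a + 2)*(a^2 + 3*a + 2) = (a + 2)^2*(a + 1)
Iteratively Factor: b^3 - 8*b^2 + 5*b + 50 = (b - 5)*(b^2 - 3*b - 10) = (b - 5)*(b + 2)*(b - 5)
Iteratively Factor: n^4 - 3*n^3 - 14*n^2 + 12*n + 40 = (n + 2)*(n^3 - 5*n^2 - 4*n + 20) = (n - 2)*(n + 2)*(n^2 - 3*n - 10) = (n - 2)*(n + 2)^2*(n - 5)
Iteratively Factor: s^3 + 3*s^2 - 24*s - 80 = (s + 4)*(s^2 - s - 20) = (s + 4)^2*(s - 5)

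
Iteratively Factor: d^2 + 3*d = (d)*(d + 3)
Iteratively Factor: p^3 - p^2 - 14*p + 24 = (p + 4)*(p^2 - 5*p + 6) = (p - 3)*(p + 4)*(p - 2)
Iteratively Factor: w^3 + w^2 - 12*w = (w)*(w^2 + w - 12) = w*(w + 4)*(w - 3)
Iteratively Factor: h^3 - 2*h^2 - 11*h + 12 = (h + 3)*(h^2 - 5*h + 4) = (h - 4)*(h + 3)*(h - 1)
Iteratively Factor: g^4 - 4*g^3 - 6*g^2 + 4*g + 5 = (g - 5)*(g^3 + g^2 - g - 1) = (g - 5)*(g - 1)*(g^2 + 2*g + 1) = (g - 5)*(g - 1)*(g + 1)*(g + 1)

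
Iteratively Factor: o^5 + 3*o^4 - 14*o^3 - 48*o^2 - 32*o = (o)*(o^4 + 3*o^3 - 14*o^2 - 48*o - 32) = o*(o - 4)*(o^3 + 7*o^2 + 14*o + 8) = o*(o - 4)*(o + 1)*(o^2 + 6*o + 8) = o*(o - 4)*(o + 1)*(o + 2)*(o + 4)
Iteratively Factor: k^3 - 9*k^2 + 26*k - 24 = (k - 2)*(k^2 - 7*k + 12) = (k - 3)*(k - 2)*(k - 4)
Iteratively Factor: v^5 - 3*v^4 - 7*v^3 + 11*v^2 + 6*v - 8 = (v + 2)*(v^4 - 5*v^3 + 3*v^2 + 5*v - 4) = (v + 1)*(v + 2)*(v^3 - 6*v^2 + 9*v - 4) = (v - 1)*(v + 1)*(v + 2)*(v^2 - 5*v + 4) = (v - 1)^2*(v + 1)*(v + 2)*(v - 4)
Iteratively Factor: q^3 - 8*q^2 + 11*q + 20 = (q - 4)*(q^2 - 4*q - 5) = (q - 4)*(q + 1)*(q - 5)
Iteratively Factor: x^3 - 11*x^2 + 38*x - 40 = (x - 4)*(x^2 - 7*x + 10) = (x - 5)*(x - 4)*(x - 2)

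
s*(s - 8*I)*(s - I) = s^3 - 9*I*s^2 - 8*s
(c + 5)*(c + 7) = c^2 + 12*c + 35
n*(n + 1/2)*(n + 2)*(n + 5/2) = n^4 + 5*n^3 + 29*n^2/4 + 5*n/2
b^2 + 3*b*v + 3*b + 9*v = (b + 3)*(b + 3*v)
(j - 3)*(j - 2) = j^2 - 5*j + 6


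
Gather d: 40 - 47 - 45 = -52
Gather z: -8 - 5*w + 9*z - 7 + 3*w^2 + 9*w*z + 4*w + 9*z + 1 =3*w^2 - w + z*(9*w + 18) - 14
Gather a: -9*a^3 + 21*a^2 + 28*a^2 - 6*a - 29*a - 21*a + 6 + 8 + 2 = -9*a^3 + 49*a^2 - 56*a + 16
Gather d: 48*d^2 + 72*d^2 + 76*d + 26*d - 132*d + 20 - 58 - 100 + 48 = 120*d^2 - 30*d - 90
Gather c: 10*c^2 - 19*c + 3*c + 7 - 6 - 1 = 10*c^2 - 16*c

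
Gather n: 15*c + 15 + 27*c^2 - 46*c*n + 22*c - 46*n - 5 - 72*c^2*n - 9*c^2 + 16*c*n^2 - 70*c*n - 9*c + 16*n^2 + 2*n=18*c^2 + 28*c + n^2*(16*c + 16) + n*(-72*c^2 - 116*c - 44) + 10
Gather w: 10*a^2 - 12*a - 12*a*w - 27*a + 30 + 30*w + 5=10*a^2 - 39*a + w*(30 - 12*a) + 35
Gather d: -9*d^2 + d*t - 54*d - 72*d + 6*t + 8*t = -9*d^2 + d*(t - 126) + 14*t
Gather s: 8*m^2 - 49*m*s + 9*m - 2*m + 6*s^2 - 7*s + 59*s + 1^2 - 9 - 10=8*m^2 + 7*m + 6*s^2 + s*(52 - 49*m) - 18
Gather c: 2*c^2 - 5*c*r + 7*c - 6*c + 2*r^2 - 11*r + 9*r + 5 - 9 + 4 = 2*c^2 + c*(1 - 5*r) + 2*r^2 - 2*r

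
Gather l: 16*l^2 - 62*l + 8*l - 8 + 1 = 16*l^2 - 54*l - 7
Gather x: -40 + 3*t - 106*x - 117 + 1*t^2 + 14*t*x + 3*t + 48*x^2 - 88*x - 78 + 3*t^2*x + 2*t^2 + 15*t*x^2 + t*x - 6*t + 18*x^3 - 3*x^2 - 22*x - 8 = 3*t^2 + 18*x^3 + x^2*(15*t + 45) + x*(3*t^2 + 15*t - 216) - 243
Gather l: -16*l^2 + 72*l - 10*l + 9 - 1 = -16*l^2 + 62*l + 8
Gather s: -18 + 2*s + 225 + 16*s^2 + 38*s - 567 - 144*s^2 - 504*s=-128*s^2 - 464*s - 360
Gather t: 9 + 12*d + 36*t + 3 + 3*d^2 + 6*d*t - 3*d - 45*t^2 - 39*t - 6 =3*d^2 + 9*d - 45*t^2 + t*(6*d - 3) + 6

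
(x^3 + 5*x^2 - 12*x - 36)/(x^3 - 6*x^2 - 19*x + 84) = (x^2 + 8*x + 12)/(x^2 - 3*x - 28)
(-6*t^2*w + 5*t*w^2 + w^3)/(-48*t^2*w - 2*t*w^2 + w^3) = (t - w)/(8*t - w)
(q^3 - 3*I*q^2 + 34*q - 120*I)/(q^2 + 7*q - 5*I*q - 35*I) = (q^2 + 2*I*q + 24)/(q + 7)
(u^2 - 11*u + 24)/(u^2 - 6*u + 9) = (u - 8)/(u - 3)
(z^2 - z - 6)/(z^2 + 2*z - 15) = (z + 2)/(z + 5)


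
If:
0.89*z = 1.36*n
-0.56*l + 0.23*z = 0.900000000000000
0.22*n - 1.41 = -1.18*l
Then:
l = 0.55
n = 3.44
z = 5.26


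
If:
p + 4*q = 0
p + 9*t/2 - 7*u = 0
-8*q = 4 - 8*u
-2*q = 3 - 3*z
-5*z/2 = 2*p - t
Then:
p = -62/79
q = 31/158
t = 298/237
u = 55/79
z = 268/237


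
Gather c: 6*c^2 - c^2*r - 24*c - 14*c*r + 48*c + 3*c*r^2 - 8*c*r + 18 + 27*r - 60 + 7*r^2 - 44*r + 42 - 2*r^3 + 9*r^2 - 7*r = c^2*(6 - r) + c*(3*r^2 - 22*r + 24) - 2*r^3 + 16*r^2 - 24*r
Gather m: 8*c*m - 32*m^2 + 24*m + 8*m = -32*m^2 + m*(8*c + 32)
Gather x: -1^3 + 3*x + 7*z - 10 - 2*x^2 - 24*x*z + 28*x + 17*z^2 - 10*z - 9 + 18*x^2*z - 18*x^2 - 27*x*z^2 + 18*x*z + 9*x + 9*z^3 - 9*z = x^2*(18*z - 20) + x*(-27*z^2 - 6*z + 40) + 9*z^3 + 17*z^2 - 12*z - 20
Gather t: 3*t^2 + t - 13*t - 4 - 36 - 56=3*t^2 - 12*t - 96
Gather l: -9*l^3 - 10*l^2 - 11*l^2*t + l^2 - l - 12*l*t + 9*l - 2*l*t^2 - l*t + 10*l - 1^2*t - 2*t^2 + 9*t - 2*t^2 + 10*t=-9*l^3 + l^2*(-11*t - 9) + l*(-2*t^2 - 13*t + 18) - 4*t^2 + 18*t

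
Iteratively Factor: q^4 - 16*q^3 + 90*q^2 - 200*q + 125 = (q - 5)*(q^3 - 11*q^2 + 35*q - 25) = (q - 5)^2*(q^2 - 6*q + 5) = (q - 5)^2*(q - 1)*(q - 5)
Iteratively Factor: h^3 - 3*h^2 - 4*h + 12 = (h + 2)*(h^2 - 5*h + 6) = (h - 2)*(h + 2)*(h - 3)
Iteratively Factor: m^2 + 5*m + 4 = (m + 1)*(m + 4)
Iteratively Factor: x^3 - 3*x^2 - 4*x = (x - 4)*(x^2 + x) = (x - 4)*(x + 1)*(x)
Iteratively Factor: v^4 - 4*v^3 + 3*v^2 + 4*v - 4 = (v - 2)*(v^3 - 2*v^2 - v + 2) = (v - 2)^2*(v^2 - 1) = (v - 2)^2*(v - 1)*(v + 1)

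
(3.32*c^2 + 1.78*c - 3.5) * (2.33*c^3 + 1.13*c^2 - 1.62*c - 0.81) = 7.7356*c^5 + 7.899*c^4 - 11.522*c^3 - 9.5278*c^2 + 4.2282*c + 2.835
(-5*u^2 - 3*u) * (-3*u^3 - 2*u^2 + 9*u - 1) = 15*u^5 + 19*u^4 - 39*u^3 - 22*u^2 + 3*u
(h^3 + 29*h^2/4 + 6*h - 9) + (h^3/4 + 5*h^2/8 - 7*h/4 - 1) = 5*h^3/4 + 63*h^2/8 + 17*h/4 - 10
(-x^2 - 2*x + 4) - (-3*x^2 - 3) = 2*x^2 - 2*x + 7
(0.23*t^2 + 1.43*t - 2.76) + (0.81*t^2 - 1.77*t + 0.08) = 1.04*t^2 - 0.34*t - 2.68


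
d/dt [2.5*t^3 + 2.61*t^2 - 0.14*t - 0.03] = 7.5*t^2 + 5.22*t - 0.14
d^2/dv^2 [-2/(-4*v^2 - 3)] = 48*(4*v^2 - 1)/(4*v^2 + 3)^3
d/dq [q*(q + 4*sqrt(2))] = 2*q + 4*sqrt(2)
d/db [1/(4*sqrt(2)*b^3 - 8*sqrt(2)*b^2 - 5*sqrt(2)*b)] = sqrt(2)*(-12*b^2 + 16*b + 5)/(2*b^2*(-4*b^2 + 8*b + 5)^2)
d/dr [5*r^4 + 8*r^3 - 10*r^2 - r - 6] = 20*r^3 + 24*r^2 - 20*r - 1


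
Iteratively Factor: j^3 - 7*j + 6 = (j - 2)*(j^2 + 2*j - 3) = (j - 2)*(j + 3)*(j - 1)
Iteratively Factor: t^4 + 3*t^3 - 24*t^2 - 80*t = (t)*(t^3 + 3*t^2 - 24*t - 80) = t*(t - 5)*(t^2 + 8*t + 16) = t*(t - 5)*(t + 4)*(t + 4)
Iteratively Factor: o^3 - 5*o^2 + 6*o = (o - 2)*(o^2 - 3*o) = o*(o - 2)*(o - 3)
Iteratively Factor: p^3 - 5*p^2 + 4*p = (p - 1)*(p^2 - 4*p) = (p - 4)*(p - 1)*(p)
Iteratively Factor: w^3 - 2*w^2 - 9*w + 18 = (w + 3)*(w^2 - 5*w + 6) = (w - 2)*(w + 3)*(w - 3)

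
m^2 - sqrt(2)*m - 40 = (m - 5*sqrt(2))*(m + 4*sqrt(2))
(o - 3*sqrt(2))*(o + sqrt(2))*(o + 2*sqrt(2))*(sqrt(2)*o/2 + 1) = sqrt(2)*o^4/2 + o^3 - 7*sqrt(2)*o^2 - 26*o - 12*sqrt(2)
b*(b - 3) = b^2 - 3*b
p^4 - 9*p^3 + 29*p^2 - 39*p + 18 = (p - 3)^2*(p - 2)*(p - 1)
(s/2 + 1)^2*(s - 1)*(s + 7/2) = s^4/4 + 13*s^3/8 + 21*s^2/8 - s - 7/2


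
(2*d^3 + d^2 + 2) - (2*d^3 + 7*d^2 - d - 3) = -6*d^2 + d + 5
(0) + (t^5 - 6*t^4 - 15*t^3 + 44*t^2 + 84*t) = t^5 - 6*t^4 - 15*t^3 + 44*t^2 + 84*t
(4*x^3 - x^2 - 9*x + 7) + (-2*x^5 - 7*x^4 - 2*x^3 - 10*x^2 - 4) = -2*x^5 - 7*x^4 + 2*x^3 - 11*x^2 - 9*x + 3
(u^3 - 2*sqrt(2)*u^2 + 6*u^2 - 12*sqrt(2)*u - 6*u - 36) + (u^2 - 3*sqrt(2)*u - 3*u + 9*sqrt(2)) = u^3 - 2*sqrt(2)*u^2 + 7*u^2 - 15*sqrt(2)*u - 9*u - 36 + 9*sqrt(2)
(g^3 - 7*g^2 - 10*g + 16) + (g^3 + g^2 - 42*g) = 2*g^3 - 6*g^2 - 52*g + 16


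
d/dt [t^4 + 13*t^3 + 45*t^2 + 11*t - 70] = 4*t^3 + 39*t^2 + 90*t + 11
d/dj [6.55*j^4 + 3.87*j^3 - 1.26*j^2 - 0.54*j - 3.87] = 26.2*j^3 + 11.61*j^2 - 2.52*j - 0.54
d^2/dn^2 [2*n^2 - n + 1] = 4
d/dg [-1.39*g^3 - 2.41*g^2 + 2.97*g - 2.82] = -4.17*g^2 - 4.82*g + 2.97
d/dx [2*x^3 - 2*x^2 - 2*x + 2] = 6*x^2 - 4*x - 2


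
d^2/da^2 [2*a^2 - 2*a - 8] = 4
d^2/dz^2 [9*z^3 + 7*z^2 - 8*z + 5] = 54*z + 14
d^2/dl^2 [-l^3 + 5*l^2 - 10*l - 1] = 10 - 6*l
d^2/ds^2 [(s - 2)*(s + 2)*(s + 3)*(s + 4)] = 12*s^2 + 42*s + 16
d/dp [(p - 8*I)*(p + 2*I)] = 2*p - 6*I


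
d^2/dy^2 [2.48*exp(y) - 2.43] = 2.48*exp(y)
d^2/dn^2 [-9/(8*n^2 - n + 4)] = 18*(64*n^2 - 8*n - (16*n - 1)^2 + 32)/(8*n^2 - n + 4)^3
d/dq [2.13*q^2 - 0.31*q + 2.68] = 4.26*q - 0.31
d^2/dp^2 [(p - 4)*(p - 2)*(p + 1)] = 6*p - 10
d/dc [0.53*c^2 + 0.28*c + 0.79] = 1.06*c + 0.28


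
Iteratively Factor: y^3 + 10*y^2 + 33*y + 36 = (y + 3)*(y^2 + 7*y + 12) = (y + 3)*(y + 4)*(y + 3)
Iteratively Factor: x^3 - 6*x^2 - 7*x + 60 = (x + 3)*(x^2 - 9*x + 20) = (x - 4)*(x + 3)*(x - 5)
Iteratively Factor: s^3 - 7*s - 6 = (s + 2)*(s^2 - 2*s - 3) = (s - 3)*(s + 2)*(s + 1)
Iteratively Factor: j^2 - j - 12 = (j + 3)*(j - 4)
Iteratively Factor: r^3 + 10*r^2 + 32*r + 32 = (r + 2)*(r^2 + 8*r + 16) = (r + 2)*(r + 4)*(r + 4)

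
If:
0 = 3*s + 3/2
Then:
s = -1/2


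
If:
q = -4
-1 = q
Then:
No Solution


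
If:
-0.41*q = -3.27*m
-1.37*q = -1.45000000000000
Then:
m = 0.13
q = 1.06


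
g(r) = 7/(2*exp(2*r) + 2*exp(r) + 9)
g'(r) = 7*(-4*exp(2*r) - 2*exp(r))/(2*exp(2*r) + 2*exp(r) + 9)^2 = (-28*exp(r) - 14)*exp(r)/(2*exp(2*r) + 2*exp(r) + 9)^2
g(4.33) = 0.00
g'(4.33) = -0.00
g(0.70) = 0.33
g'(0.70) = -0.32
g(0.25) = 0.47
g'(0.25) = -0.29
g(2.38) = 0.03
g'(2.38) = -0.05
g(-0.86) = 0.69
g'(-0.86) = -0.11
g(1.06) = 0.22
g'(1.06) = -0.28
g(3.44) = 0.00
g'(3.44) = -0.01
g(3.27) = 0.00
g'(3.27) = -0.01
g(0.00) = 0.54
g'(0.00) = -0.25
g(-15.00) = 0.78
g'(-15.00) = 0.00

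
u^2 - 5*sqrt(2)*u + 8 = (u - 4*sqrt(2))*(u - sqrt(2))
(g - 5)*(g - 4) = g^2 - 9*g + 20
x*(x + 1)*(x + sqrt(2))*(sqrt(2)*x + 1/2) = sqrt(2)*x^4 + sqrt(2)*x^3 + 5*x^3/2 + sqrt(2)*x^2/2 + 5*x^2/2 + sqrt(2)*x/2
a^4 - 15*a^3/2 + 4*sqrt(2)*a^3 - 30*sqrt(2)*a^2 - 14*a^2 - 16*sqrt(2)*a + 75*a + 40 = (a - 8)*(a + 1/2)*(a - sqrt(2))*(a + 5*sqrt(2))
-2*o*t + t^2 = t*(-2*o + t)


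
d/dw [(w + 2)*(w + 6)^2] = (w + 6)*(3*w + 10)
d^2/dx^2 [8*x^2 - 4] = 16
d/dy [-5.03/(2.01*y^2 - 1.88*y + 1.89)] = (20.2206*y - 9.4564)/(2.01*y^2 - 1.88*y + 1.89)^2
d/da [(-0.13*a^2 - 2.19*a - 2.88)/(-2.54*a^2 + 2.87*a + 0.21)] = (-5.9357*a^2 - 14.685*a + 7.8057)/(6.4516*a^4 - 14.5796*a^3 + 7.1701*a^2 + 1.2054*a + 0.0441)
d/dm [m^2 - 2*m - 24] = 2*m - 2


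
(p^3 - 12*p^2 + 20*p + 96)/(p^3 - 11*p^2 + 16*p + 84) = (p - 8)/(p - 7)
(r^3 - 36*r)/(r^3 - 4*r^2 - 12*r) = (r + 6)/(r + 2)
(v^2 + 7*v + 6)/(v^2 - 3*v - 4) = (v + 6)/(v - 4)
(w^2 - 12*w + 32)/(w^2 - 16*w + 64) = (w - 4)/(w - 8)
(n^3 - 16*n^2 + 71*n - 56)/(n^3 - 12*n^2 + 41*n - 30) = (n^2 - 15*n + 56)/(n^2 - 11*n + 30)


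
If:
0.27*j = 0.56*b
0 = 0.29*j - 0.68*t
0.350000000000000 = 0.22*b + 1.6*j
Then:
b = 0.10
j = 0.21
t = 0.09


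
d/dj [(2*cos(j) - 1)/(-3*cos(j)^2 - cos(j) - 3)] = (6*sin(j)^2 + 6*cos(j) + 1)*sin(j)/(3*cos(j)^2 + cos(j) + 3)^2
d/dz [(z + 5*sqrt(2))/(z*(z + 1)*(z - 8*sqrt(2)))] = (-2*z^3 - 7*sqrt(2)*z^2 - z^2 - 10*sqrt(2)*z + 160*z + 80)/(z^2*(z^4 - 16*sqrt(2)*z^3 + 2*z^3 - 32*sqrt(2)*z^2 + 129*z^2 - 16*sqrt(2)*z + 256*z + 128))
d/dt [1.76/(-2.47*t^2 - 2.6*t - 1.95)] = (8.6944*t + 4.576)/(2.47*t^2 + 2.6*t + 1.95)^2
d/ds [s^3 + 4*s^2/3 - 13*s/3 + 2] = 3*s^2 + 8*s/3 - 13/3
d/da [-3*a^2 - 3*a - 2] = -6*a - 3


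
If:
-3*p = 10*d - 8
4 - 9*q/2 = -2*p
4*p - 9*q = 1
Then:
No Solution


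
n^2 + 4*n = n*(n + 4)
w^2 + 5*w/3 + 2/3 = (w + 2/3)*(w + 1)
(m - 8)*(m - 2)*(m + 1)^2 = m^4 - 8*m^3 - 3*m^2 + 22*m + 16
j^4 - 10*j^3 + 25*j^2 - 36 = (j - 6)*(j - 3)*(j - 2)*(j + 1)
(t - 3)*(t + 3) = t^2 - 9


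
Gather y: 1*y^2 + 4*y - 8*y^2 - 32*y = -7*y^2 - 28*y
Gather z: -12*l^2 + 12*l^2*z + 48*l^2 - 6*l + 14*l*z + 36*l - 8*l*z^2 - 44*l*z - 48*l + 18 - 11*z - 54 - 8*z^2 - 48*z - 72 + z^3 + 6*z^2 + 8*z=36*l^2 - 18*l + z^3 + z^2*(-8*l - 2) + z*(12*l^2 - 30*l - 51) - 108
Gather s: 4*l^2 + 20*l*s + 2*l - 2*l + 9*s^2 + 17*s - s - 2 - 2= 4*l^2 + 9*s^2 + s*(20*l + 16) - 4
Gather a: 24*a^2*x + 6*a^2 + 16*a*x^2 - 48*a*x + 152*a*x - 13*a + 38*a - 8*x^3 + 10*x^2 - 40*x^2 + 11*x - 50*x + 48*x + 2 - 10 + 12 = a^2*(24*x + 6) + a*(16*x^2 + 104*x + 25) - 8*x^3 - 30*x^2 + 9*x + 4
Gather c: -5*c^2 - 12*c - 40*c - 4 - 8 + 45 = -5*c^2 - 52*c + 33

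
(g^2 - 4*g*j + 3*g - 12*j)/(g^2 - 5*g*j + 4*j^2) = (g + 3)/(g - j)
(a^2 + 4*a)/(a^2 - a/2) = 2*(a + 4)/(2*a - 1)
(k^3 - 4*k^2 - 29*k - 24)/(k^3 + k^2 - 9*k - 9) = (k - 8)/(k - 3)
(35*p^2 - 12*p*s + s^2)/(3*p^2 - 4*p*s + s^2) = (35*p^2 - 12*p*s + s^2)/(3*p^2 - 4*p*s + s^2)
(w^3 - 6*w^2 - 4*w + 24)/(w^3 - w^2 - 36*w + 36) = (w^2 - 4)/(w^2 + 5*w - 6)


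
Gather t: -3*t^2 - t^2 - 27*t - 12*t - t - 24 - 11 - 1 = -4*t^2 - 40*t - 36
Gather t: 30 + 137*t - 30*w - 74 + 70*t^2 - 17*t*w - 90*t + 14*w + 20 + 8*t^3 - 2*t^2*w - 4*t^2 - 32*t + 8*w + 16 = 8*t^3 + t^2*(66 - 2*w) + t*(15 - 17*w) - 8*w - 8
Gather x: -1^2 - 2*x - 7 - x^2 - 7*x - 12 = -x^2 - 9*x - 20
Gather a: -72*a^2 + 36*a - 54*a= -72*a^2 - 18*a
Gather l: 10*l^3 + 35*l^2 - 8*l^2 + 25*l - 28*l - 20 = 10*l^3 + 27*l^2 - 3*l - 20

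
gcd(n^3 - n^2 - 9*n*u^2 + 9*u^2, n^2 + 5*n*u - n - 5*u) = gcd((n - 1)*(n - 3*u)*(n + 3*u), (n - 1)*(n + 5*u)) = n - 1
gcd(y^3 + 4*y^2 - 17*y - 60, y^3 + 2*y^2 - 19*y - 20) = y^2 + y - 20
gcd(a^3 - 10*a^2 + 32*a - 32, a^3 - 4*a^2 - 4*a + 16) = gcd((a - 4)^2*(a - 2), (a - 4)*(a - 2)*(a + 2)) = a^2 - 6*a + 8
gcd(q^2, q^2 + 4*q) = q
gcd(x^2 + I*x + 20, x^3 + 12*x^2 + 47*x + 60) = 1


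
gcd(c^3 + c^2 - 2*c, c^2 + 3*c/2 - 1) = c + 2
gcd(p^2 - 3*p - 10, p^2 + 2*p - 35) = p - 5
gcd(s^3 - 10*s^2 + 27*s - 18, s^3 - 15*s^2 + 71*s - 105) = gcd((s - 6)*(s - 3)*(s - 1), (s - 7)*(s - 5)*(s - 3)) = s - 3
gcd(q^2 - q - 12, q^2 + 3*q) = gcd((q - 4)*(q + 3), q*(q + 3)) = q + 3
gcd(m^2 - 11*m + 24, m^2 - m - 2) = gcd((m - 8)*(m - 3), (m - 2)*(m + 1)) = 1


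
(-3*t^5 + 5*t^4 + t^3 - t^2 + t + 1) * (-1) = 3*t^5 - 5*t^4 - t^3 + t^2 - t - 1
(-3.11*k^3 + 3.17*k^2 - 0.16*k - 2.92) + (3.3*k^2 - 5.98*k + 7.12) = -3.11*k^3 + 6.47*k^2 - 6.14*k + 4.2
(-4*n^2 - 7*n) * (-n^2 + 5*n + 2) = 4*n^4 - 13*n^3 - 43*n^2 - 14*n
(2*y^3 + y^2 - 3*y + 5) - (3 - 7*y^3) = 9*y^3 + y^2 - 3*y + 2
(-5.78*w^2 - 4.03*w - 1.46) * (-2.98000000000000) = 17.2244*w^2 + 12.0094*w + 4.3508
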